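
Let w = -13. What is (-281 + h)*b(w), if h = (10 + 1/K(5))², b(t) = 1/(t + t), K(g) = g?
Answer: 2212/325 ≈ 6.8062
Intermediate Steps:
b(t) = 1/(2*t)
h = 2601/25 (h = (10 + 1/5)² = (10 + ⅕)² = (51/5)² = 2601/25 ≈ 104.04)
(-281 + h)*b(w) = (-281 + 2601/25)*((½)/(-13)) = -2212*(-1)/(25*13) = -4424/25*(-1/26) = 2212/325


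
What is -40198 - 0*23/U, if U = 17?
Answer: -40198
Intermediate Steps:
-40198 - 0*23/U = -40198 - 0*23/17 = -40198 - 0/17 = -40198 - 1*0 = -40198 + 0 = -40198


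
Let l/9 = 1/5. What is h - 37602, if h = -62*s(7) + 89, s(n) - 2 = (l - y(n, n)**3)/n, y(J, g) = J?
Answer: -1211523/35 ≈ -34615.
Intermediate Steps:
l = 9/5 ≈ 1.8000
s(n) = 2 + (9/5 - n**3)/n
h = 104547/35 (h = -62*(2 - 1*7**2 + (9/5)/7) + 89 = -62*(2 - 1*49 + (9/5)*(1/7)) + 89 = -62*(2 - 49 + 9/35) + 89 = -62*(-1636/35) + 89 = 101432/35 + 89 = 104547/35 ≈ 2987.1)
h - 37602 = 104547/35 - 37602 = -1211523/35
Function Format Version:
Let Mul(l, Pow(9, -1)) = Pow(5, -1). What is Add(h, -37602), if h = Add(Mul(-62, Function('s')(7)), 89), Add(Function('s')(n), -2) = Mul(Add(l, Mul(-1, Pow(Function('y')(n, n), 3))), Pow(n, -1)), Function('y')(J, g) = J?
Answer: Rational(-1211523, 35) ≈ -34615.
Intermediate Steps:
l = Rational(9, 5) (l = Mul(9, Pow(5, -1)) = Mul(9, Rational(1, 5)) = Rational(9, 5) ≈ 1.8000)
Function('s')(n) = Add(2, Mul(Pow(n, -1), Add(Rational(9, 5), Mul(-1, Pow(n, 3))))) (Function('s')(n) = Add(2, Mul(Add(Rational(9, 5), Mul(-1, Pow(n, 3))), Pow(n, -1))) = Add(2, Mul(Pow(n, -1), Add(Rational(9, 5), Mul(-1, Pow(n, 3))))))
h = Rational(104547, 35) (h = Add(Mul(-62, Add(2, Mul(-1, Pow(7, 2)), Mul(Rational(9, 5), Pow(7, -1)))), 89) = Add(Mul(-62, Add(2, Mul(-1, 49), Mul(Rational(9, 5), Rational(1, 7)))), 89) = Add(Mul(-62, Add(2, -49, Rational(9, 35))), 89) = Add(Mul(-62, Rational(-1636, 35)), 89) = Add(Rational(101432, 35), 89) = Rational(104547, 35) ≈ 2987.1)
Add(h, -37602) = Add(Rational(104547, 35), -37602) = Rational(-1211523, 35)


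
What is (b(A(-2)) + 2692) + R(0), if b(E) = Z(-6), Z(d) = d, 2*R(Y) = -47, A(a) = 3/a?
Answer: 5325/2 ≈ 2662.5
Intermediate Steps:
R(Y) = -47/2 (R(Y) = (1/2)*(-47) = -47/2)
b(E) = -6
(b(A(-2)) + 2692) + R(0) = (-6 + 2692) - 47/2 = 2686 - 47/2 = 5325/2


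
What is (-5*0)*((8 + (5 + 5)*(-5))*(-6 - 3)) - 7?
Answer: -7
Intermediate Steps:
(-5*0)*((8 + (5 + 5)*(-5))*(-6 - 3)) - 7 = 0*((8 + 10*(-5))*(-9)) - 7 = 0*((8 - 50)*(-9)) - 7 = 0*(-42*(-9)) - 7 = 0*378 - 7 = 0 - 7 = -7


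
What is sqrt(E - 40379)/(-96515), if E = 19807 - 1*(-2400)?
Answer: -2*I*sqrt(4543)/96515 ≈ -0.0013967*I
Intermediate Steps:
E = 22207 (E = 19807 + 2400 = 22207)
sqrt(E - 40379)/(-96515) = sqrt(22207 - 40379)/(-96515) = sqrt(-18172)*(-1/96515) = (2*I*sqrt(4543))*(-1/96515) = -2*I*sqrt(4543)/96515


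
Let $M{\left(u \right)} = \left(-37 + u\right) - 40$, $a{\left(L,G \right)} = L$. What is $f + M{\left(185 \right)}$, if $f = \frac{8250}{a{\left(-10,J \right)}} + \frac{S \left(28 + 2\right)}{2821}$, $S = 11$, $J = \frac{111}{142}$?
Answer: $- \frac{2022327}{2821} \approx -716.88$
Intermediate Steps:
$J = \frac{111}{142}$ ($J = 111 \cdot \frac{1}{142} = \frac{111}{142} \approx 0.78169$)
$M{\left(u \right)} = -77 + u$
$f = - \frac{2326995}{2821}$ ($f = \frac{8250}{-10} + \frac{11 \left(28 + 2\right)}{2821} = 8250 \left(- \frac{1}{10}\right) + 11 \cdot 30 \cdot \frac{1}{2821} = -825 + 330 \cdot \frac{1}{2821} = -825 + \frac{330}{2821} = - \frac{2326995}{2821} \approx -824.88$)
$f + M{\left(185 \right)} = - \frac{2326995}{2821} + \left(-77 + 185\right) = - \frac{2326995}{2821} + 108 = - \frac{2022327}{2821}$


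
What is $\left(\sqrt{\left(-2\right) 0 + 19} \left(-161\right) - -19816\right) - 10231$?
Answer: $9585 - 161 \sqrt{19} \approx 8883.2$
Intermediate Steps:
$\left(\sqrt{\left(-2\right) 0 + 19} \left(-161\right) - -19816\right) - 10231 = \left(\sqrt{0 + 19} \left(-161\right) + 19816\right) - 10231 = \left(\sqrt{19} \left(-161\right) + 19816\right) - 10231 = \left(- 161 \sqrt{19} + 19816\right) - 10231 = \left(19816 - 161 \sqrt{19}\right) - 10231 = 9585 - 161 \sqrt{19}$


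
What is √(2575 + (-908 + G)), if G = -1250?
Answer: √417 ≈ 20.421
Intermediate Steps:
√(2575 + (-908 + G)) = √(2575 + (-908 - 1250)) = √(2575 - 2158) = √417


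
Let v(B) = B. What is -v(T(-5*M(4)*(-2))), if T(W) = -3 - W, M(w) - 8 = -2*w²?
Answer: -237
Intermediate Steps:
M(w) = 8 - 2*w²
-v(T(-5*M(4)*(-2))) = -(-3 - (-5*(8 - 2*4²))*(-2)) = -(-3 - (-5*(8 - 2*16))*(-2)) = -(-3 - (-5*(8 - 32))*(-2)) = -(-3 - (-5*(-24))*(-2)) = -(-3 - 120*(-2)) = -(-3 - 1*(-240)) = -(-3 + 240) = -1*237 = -237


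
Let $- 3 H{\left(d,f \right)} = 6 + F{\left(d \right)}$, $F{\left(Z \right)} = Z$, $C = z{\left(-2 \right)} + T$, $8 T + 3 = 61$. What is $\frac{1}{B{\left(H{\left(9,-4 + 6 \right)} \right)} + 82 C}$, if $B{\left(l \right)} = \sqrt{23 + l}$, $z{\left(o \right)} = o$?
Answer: $\frac{574}{247083} - \frac{4 \sqrt{2}}{247083} \approx 0.0023002$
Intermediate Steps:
$T = \frac{29}{4}$ ($T = - \frac{3}{8} + \frac{1}{8} \cdot 61 = - \frac{3}{8} + \frac{61}{8} = \frac{29}{4} \approx 7.25$)
$C = \frac{21}{4}$ ($C = -2 + \frac{29}{4} = \frac{21}{4} \approx 5.25$)
$H{\left(d,f \right)} = -2 - \frac{d}{3}$ ($H{\left(d,f \right)} = - \frac{6 + d}{3} = -2 - \frac{d}{3}$)
$\frac{1}{B{\left(H{\left(9,-4 + 6 \right)} \right)} + 82 C} = \frac{1}{\sqrt{23 - 5} + 82 \cdot \frac{21}{4}} = \frac{1}{\sqrt{23 - 5} + \frac{861}{2}} = \frac{1}{\sqrt{18} + \frac{861}{2}} = \frac{1}{3 \sqrt{2} + \frac{861}{2}} = \frac{1}{\frac{861}{2} + 3 \sqrt{2}}$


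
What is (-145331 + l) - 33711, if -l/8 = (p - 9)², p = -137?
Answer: -349570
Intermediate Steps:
l = -170528 (l = -8*(-137 - 9)² = -8*(-146)² = -8*21316 = -170528)
(-145331 + l) - 33711 = (-145331 - 170528) - 33711 = -315859 - 33711 = -349570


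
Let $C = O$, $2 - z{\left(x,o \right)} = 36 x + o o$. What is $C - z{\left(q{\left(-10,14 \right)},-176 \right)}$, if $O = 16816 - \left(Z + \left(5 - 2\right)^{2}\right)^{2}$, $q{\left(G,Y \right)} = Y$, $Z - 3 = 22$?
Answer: $47138$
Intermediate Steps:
$Z = 25$ ($Z = 3 + 22 = 25$)
$z{\left(x,o \right)} = 2 - o^{2} - 36 x$ ($z{\left(x,o \right)} = 2 - \left(36 x + o o\right) = 2 - \left(36 x + o^{2}\right) = 2 - \left(o^{2} + 36 x\right) = 2 - o^{2} - 36 x$)
$O = 15660$ ($O = 16816 - \left(25 + \left(5 - 2\right)^{2}\right)^{2} = 16816 - \left(25 + 3^{2}\right)^{2} = 16816 - \left(25 + 9\right)^{2} = 16816 - 34^{2} = 16816 - 1156 = 15660$)
$C = 15660$
$C - z{\left(q{\left(-10,14 \right)},-176 \right)} = 15660 - \left(2 - \left(-176\right)^{2} - 504\right) = 15660 - \left(2 - 30976 - 504\right) = 15660 - -31478 = 15660 + 31478 = 47138$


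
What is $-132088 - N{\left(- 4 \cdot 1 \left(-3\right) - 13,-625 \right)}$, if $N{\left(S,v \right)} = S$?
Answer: $-132087$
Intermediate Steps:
$-132088 - N{\left(- 4 \cdot 1 \left(-3\right) - 13,-625 \right)} = -132088 - \left(- 4 \cdot 1 \left(-3\right) - 13\right) = -132088 - \left(\left(-4\right) \left(-3\right) - 13\right) = -132088 - \left(12 - 13\right) = -132088 - -1 = -132088 + 1 = -132087$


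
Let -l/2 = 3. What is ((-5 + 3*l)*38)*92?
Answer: -80408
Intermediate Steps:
l = -6 (l = -2*3 = -6)
((-5 + 3*l)*38)*92 = ((-5 + 3*(-6))*38)*92 = ((-5 - 18)*38)*92 = -23*38*92 = -874*92 = -80408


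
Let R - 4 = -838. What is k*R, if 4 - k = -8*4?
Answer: -30024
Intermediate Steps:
R = -834 (R = 4 - 838 = -834)
k = 36 (k = 4 - (-8)*4 = 4 - 1*(-32) = 4 + 32 = 36)
k*R = 36*(-834) = -30024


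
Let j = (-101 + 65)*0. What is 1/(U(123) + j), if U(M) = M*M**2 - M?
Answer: 1/1860744 ≈ 5.3742e-7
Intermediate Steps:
j = 0 (j = -36*0 = 0)
U(M) = M**3 - M
1/(U(123) + j) = 1/((123**3 - 1*123) + 0) = 1/((1860867 - 123) + 0) = 1/(1860744 + 0) = 1/1860744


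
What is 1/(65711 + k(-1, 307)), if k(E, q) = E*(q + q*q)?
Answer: -1/28845 ≈ -3.4668e-5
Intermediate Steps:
k(E, q) = E*(q + q²)
1/(65711 + k(-1, 307)) = 1/(65711 - 1*307*(1 + 307)) = 1/(65711 - 1*307*308) = 1/(65711 - 94556) = 1/(-28845) = -1/28845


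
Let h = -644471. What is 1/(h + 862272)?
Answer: 1/217801 ≈ 4.5913e-6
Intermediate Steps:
1/(h + 862272) = 1/(-644471 + 862272) = 1/217801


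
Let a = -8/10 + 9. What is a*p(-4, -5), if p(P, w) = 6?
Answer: 246/5 ≈ 49.200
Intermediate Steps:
a = 41/5 (a = -8*⅒ + 9 = -⅘ + 9 = 41/5 ≈ 8.2000)
a*p(-4, -5) = (41/5)*6 = 246/5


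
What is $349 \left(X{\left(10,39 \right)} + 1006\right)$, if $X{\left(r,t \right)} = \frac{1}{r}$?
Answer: $\frac{3511289}{10} \approx 3.5113 \cdot 10^{5}$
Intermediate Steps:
$349 \left(X{\left(10,39 \right)} + 1006\right) = 349 \left(\frac{1}{10} + 1006\right) = 349 \cdot \frac{10061}{10} = \frac{3511289}{10}$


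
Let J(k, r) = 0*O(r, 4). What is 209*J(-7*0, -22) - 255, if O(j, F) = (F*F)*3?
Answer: -255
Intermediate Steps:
O(j, F) = 3*F² (O(j, F) = F²*3 = 3*F²)
J(k, r) = 0 (J(k, r) = 0*(3*4²) = 0*(3*16) = 0*48 = 0)
209*J(-7*0, -22) - 255 = 209*0 - 255 = 0 - 255 = -255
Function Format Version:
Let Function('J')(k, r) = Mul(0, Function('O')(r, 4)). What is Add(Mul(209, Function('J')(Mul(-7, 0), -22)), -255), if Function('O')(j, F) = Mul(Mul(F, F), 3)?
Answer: -255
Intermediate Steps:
Function('O')(j, F) = Mul(3, Pow(F, 2)) (Function('O')(j, F) = Mul(Pow(F, 2), 3) = Mul(3, Pow(F, 2)))
Function('J')(k, r) = 0 (Function('J')(k, r) = Mul(0, Mul(3, Pow(4, 2))) = Mul(0, Mul(3, 16)) = Mul(0, 48) = 0)
Add(Mul(209, Function('J')(Mul(-7, 0), -22)), -255) = Add(Mul(209, 0), -255) = Add(0, -255) = -255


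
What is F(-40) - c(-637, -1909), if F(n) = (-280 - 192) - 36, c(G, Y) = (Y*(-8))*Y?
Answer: 29153740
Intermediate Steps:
c(G, Y) = -8*Y² (c(G, Y) = (-8*Y)*Y = -8*Y²)
F(n) = -508 (F(n) = -472 - 36 = -508)
F(-40) - c(-637, -1909) = -508 - (-8)*(-1909)² = -508 - (-8)*3644281 = -508 - 1*(-29154248) = -508 + 29154248 = 29153740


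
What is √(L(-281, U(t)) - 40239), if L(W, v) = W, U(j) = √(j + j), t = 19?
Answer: 2*I*√10130 ≈ 201.3*I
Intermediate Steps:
U(j) = √2*√j (U(j) = √(2*j) = √2*√j)
√(L(-281, U(t)) - 40239) = √(-281 - 40239) = √(-40520) = 2*I*√10130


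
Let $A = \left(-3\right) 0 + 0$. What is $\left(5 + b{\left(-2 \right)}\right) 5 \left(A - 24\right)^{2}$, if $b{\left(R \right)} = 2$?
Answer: $20160$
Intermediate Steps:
$A = 0$ ($A = 0 + 0 = 0$)
$\left(5 + b{\left(-2 \right)}\right) 5 \left(A - 24\right)^{2} = \left(5 + 2\right) 5 \left(0 - 24\right)^{2} = 7 \cdot 5 \left(-24\right)^{2} = 35 \cdot 576 = 20160$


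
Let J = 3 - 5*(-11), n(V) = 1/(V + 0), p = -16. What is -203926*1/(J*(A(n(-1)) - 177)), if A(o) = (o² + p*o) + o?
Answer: 101963/4669 ≈ 21.838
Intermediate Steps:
n(V) = 1/V
A(o) = o² - 15*o (A(o) = (o² - 16*o) + o = o² - 15*o)
J = 58 (J = 3 + 55 = 58)
-203926*1/(J*(A(n(-1)) - 177)) = -203926*1/(58*((-15 + 1/(-1))/(-1) - 177)) = -203926*1/(58*(-(-15 - 1) - 177)) = -203926*1/(58*(-1*(-16) - 177)) = -203926*1/(58*(16 - 177)) = -203926/(58*(-161)) = -203926/(-9338) = -203926*(-1/9338) = 101963/4669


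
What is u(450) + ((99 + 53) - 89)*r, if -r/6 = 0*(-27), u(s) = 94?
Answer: 94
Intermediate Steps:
r = 0 (r = -0*(-27) = -6*0 = 0)
u(450) + ((99 + 53) - 89)*r = 94 + ((99 + 53) - 89)*0 = 94 + (152 - 89)*0 = 94 + 63*0 = 94 + 0 = 94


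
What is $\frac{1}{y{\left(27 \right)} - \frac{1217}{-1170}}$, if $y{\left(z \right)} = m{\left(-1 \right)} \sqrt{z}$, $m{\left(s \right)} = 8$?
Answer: $- \frac{1423890}{2363978111} + \frac{32853600 \sqrt{3}}{2363978111} \approx 0.023469$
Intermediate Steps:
$y{\left(z \right)} = 8 \sqrt{z}$
$\frac{1}{y{\left(27 \right)} - \frac{1217}{-1170}} = \frac{1}{8 \sqrt{27} - \frac{1217}{-1170}} = \frac{1}{8 \cdot 3 \sqrt{3} - - \frac{1217}{1170}} = \frac{1}{24 \sqrt{3} + \frac{1217}{1170}} = \frac{1}{\frac{1217}{1170} + 24 \sqrt{3}}$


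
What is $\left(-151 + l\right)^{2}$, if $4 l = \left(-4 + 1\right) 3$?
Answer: $\frac{375769}{16} \approx 23486.0$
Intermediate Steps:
$l = - \frac{9}{4}$ ($l = \frac{\left(-4 + 1\right) 3}{4} = \frac{\left(-3\right) 3}{4} = \frac{1}{4} \left(-9\right) = - \frac{9}{4} \approx -2.25$)
$\left(-151 + l\right)^{2} = \left(-151 - \frac{9}{4}\right)^{2} = \left(- \frac{613}{4}\right)^{2} = \frac{375769}{16}$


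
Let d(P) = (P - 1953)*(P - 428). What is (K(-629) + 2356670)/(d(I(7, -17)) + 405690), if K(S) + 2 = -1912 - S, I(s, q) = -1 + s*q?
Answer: 2355385/1541694 ≈ 1.5278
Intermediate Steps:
I(s, q) = -1 + q*s
K(S) = -1914 - S (K(S) = -2 + (-1912 - S) = -1914 - S)
d(P) = (-1953 + P)*(-428 + P)
(K(-629) + 2356670)/(d(I(7, -17)) + 405690) = ((-1914 - 1*(-629)) + 2356670)/((835884 + (-1 - 17*7)² - 2381*(-1 - 17*7)) + 405690) = ((-1914 + 629) + 2356670)/((835884 + (-1 - 119)² - 2381*(-1 - 119)) + 405690) = (-1285 + 2356670)/((835884 + (-120)² - 2381*(-120)) + 405690) = 2355385/((835884 + 14400 + 285720) + 405690) = 2355385/(1136004 + 405690) = 2355385/1541694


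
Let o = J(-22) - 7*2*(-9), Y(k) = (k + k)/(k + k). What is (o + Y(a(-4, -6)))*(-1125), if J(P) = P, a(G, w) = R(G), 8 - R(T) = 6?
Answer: -118125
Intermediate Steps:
R(T) = 2 (R(T) = 8 - 1*6 = 8 - 6 = 2)
a(G, w) = 2
Y(k) = 1 (Y(k) = (2*k)/((2*k)) = (2*k)*(1/(2*k)) = 1)
o = 104 (o = -22 - 7*2*(-9) = -22 - 14*(-9) = -22 + 126 = 104)
(o + Y(a(-4, -6)))*(-1125) = (104 + 1)*(-1125) = 105*(-1125) = -118125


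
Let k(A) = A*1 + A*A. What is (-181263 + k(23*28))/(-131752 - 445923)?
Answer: -234117/577675 ≈ -0.40527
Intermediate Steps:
k(A) = A + A**2
(-181263 + k(23*28))/(-131752 - 445923) = (-181263 + (23*28)*(1 + 23*28))/(-131752 - 445923) = (-181263 + 644*(1 + 644))/(-577675) = (-181263 + 644*645)*(-1/577675) = (-181263 + 415380)*(-1/577675) = 234117*(-1/577675) = -234117/577675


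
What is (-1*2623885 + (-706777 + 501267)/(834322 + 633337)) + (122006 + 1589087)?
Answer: -1339667599438/1467659 ≈ -9.1279e+5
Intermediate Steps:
(-1*2623885 + (-706777 + 501267)/(834322 + 633337)) + (122006 + 1589087) = (-2623885 - 205510/1467659) + 1711093 = -3850968640725/1467659 + 1711093 = -1339667599438/1467659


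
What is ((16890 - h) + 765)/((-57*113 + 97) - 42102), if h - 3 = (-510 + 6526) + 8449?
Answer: -3187/48446 ≈ -0.065785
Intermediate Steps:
h = 14468 (h = 3 + ((-510 + 6526) + 8449) = 3 + (6016 + 8449) = 3 + 14465 = 14468)
((16890 - h) + 765)/((-57*113 + 97) - 42102) = ((16890 - 1*14468) + 765)/((-57*113 + 97) - 42102) = ((16890 - 14468) + 765)/((-6441 + 97) - 42102) = (2422 + 765)/(-6344 - 42102) = 3187/(-48446) = 3187*(-1/48446) = -3187/48446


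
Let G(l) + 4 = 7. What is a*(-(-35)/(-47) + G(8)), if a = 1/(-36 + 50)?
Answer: 53/329 ≈ 0.16109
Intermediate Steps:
G(l) = 3 (G(l) = -4 + 7 = 3)
a = 1/14 ≈ 0.071429
a*(-(-35)/(-47) + G(8)) = (-(-35)/(-47) + 3)/14 = (-(-35)*(-1)/47 + 3)/14 = (-1*35/47 + 3)/14 = (-35/47 + 3)/14 = (1/14)*(106/47) = 53/329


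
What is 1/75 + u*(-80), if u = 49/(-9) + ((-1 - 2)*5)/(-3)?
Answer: 8003/225 ≈ 35.569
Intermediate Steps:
u = -4/9 (u = 49*(-⅑) - 3*5*(-⅓) = -49/9 - 15*(-⅓) = -49/9 + 5 = -4/9 ≈ -0.44444)
1/75 + u*(-80) = 1/75 - 4/9*(-80) = 1/75 + 320/9 = 8003/225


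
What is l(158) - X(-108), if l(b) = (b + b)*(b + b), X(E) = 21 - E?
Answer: 99727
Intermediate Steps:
l(b) = 4*b² (l(b) = (2*b)*(2*b) = 4*b²)
l(158) - X(-108) = 4*158² - (21 - 1*(-108)) = 4*24964 - (21 + 108) = 99856 - 1*129 = 99856 - 129 = 99727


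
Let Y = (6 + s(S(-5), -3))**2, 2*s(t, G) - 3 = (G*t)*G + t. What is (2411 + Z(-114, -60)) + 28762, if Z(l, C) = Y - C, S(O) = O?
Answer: 126157/4 ≈ 31539.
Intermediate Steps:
s(t, G) = 3/2 + t/2 + t*G**2/2 (s(t, G) = 3/2 + ((G*t)*G + t)/2 = 3/2 + (t*G**2 + t)/2 = 3/2 + (t + t*G**2)/2 = 3/2 + (t/2 + t*G**2/2) = 3/2 + t/2 + t*G**2/2)
Y = 1225/4 (Y = (6 + (3/2 + (1/2)*(-5) + (1/2)*(-5)*(-3)**2))**2 = (6 + (3/2 - 5/2 + (1/2)*(-5)*9))**2 = (6 + (3/2 - 5/2 - 45/2))**2 = (6 - 47/2)**2 = (-35/2)**2 = 1225/4 ≈ 306.25)
Z(l, C) = 1225/4 - C
(2411 + Z(-114, -60)) + 28762 = (2411 + (1225/4 - 1*(-60))) + 28762 = (2411 + (1225/4 + 60)) + 28762 = (2411 + 1465/4) + 28762 = 11109/4 + 28762 = 126157/4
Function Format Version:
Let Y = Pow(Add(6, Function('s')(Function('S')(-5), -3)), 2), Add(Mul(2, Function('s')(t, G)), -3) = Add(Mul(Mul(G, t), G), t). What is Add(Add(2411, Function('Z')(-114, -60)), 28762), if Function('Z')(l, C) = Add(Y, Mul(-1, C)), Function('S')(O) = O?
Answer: Rational(126157, 4) ≈ 31539.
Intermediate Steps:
Function('s')(t, G) = Add(Rational(3, 2), Mul(Rational(1, 2), t), Mul(Rational(1, 2), t, Pow(G, 2))) (Function('s')(t, G) = Add(Rational(3, 2), Mul(Rational(1, 2), Add(Mul(Mul(G, t), G), t))) = Add(Rational(3, 2), Mul(Rational(1, 2), Add(Mul(t, Pow(G, 2)), t))) = Add(Rational(3, 2), Mul(Rational(1, 2), Add(t, Mul(t, Pow(G, 2))))) = Add(Rational(3, 2), Add(Mul(Rational(1, 2), t), Mul(Rational(1, 2), t, Pow(G, 2)))) = Add(Rational(3, 2), Mul(Rational(1, 2), t), Mul(Rational(1, 2), t, Pow(G, 2))))
Y = Rational(1225, 4) (Y = Pow(Add(6, Add(Rational(3, 2), Mul(Rational(1, 2), -5), Mul(Rational(1, 2), -5, Pow(-3, 2)))), 2) = Pow(Add(6, Add(Rational(3, 2), Rational(-5, 2), Mul(Rational(1, 2), -5, 9))), 2) = Pow(Add(6, Add(Rational(3, 2), Rational(-5, 2), Rational(-45, 2))), 2) = Pow(Add(6, Rational(-47, 2)), 2) = Pow(Rational(-35, 2), 2) = Rational(1225, 4) ≈ 306.25)
Function('Z')(l, C) = Add(Rational(1225, 4), Mul(-1, C))
Add(Add(2411, Function('Z')(-114, -60)), 28762) = Add(Add(2411, Add(Rational(1225, 4), Mul(-1, -60))), 28762) = Add(Add(2411, Add(Rational(1225, 4), 60)), 28762) = Add(Add(2411, Rational(1465, 4)), 28762) = Add(Rational(11109, 4), 28762) = Rational(126157, 4)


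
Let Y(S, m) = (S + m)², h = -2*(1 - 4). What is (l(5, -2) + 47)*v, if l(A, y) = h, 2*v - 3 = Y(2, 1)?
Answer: 318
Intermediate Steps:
h = 6 (h = -2*(-3) = 6)
v = 6 (v = 3/2 + (2 + 1)²/2 = 3/2 + (½)*3² = 3/2 + (½)*9 = 3/2 + 9/2 = 6)
l(A, y) = 6
(l(5, -2) + 47)*v = (6 + 47)*6 = 53*6 = 318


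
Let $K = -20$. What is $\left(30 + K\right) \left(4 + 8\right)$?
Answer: $120$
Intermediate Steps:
$\left(30 + K\right) \left(4 + 8\right) = \left(30 - 20\right) \left(4 + 8\right) = 10 \cdot 12 = 120$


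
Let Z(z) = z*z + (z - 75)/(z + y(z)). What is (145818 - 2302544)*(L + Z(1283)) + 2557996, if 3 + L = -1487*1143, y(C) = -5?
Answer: 73807043431210/639 ≈ 1.1550e+11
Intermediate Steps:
L = -1699644 (L = -3 - 1487*1143 = -3 - 1699641 = -1699644)
Z(z) = z**2 + (-75 + z)/(-5 + z) (Z(z) = z*z + (z - 75)/(z - 5) = z**2 + (-75 + z)/(-5 + z))
(145818 - 2302544)*(L + Z(1283)) + 2557996 = (145818 - 2302544)*(-1699644 + (-75 + 1283 + 1283**3 - 5*1283**2)/(-5 + 1283)) + 2557996 = -2156726*(-1699644 + (-75 + 1283 + 2111932187 - 5*1646089)/1278) + 2557996 = -2156726*(-1699644 + (-75 + 1283 + 2111932187 - 8230445)/1278) + 2557996 = -2156726*(-1699644 + (1/1278)*2103702950) + 2557996 = -2156726*(-1699644 + 1051851475/639) + 2557996 = -2156726*(-34221041/639) + 2557996 = 73805408871766/639 + 2557996 = 73807043431210/639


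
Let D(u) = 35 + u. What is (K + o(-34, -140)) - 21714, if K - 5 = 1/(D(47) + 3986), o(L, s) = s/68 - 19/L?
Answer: -88318313/4068 ≈ -21711.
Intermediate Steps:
o(L, s) = -19/L + s/68 (o(L, s) = s*(1/68) - 19/L = s/68 - 19/L = -19/L + s/68)
K = 20341/4068 (K = 5 + 1/((35 + 47) + 3986) = 5 + 1/(82 + 3986) = 5 + 1/4068 = 20341/4068 ≈ 5.0002)
(K + o(-34, -140)) - 21714 = (20341/4068 + (-19/(-34) + (1/68)*(-140))) - 21714 = (20341/4068 + (-19*(-1/34) - 35/17)) - 21714 = (20341/4068 + (19/34 - 35/17)) - 21714 = (20341/4068 - 3/2) - 21714 = 14239/4068 - 21714 = -88318313/4068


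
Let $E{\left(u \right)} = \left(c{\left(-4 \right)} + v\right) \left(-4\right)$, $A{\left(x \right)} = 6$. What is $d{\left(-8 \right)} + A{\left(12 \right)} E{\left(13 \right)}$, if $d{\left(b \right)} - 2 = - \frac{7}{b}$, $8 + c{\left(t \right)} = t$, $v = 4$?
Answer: $\frac{1559}{8} \approx 194.88$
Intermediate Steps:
$c{\left(t \right)} = -8 + t$
$d{\left(b \right)} = 2 - \frac{7}{b}$
$E{\left(u \right)} = 32$ ($E{\left(u \right)} = \left(\left(-8 - 4\right) + 4\right) \left(-4\right) = \left(-12 + 4\right) \left(-4\right) = \left(-8\right) \left(-4\right) = 32$)
$d{\left(-8 \right)} + A{\left(12 \right)} E{\left(13 \right)} = \left(2 - \frac{7}{-8}\right) + 6 \cdot 32 = \left(2 - - \frac{7}{8}\right) + 192 = \left(2 + \frac{7}{8}\right) + 192 = \frac{23}{8} + 192 = \frac{1559}{8}$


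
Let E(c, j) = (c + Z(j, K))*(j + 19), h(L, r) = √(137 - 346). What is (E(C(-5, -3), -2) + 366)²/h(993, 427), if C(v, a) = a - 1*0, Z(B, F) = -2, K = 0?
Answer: -78961*I*√209/209 ≈ -5461.8*I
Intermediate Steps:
h(L, r) = I*√209 (h(L, r) = √(-209) = I*√209)
C(v, a) = a (C(v, a) = a + 0 = a)
E(c, j) = (-2 + c)*(19 + j) (E(c, j) = (c - 2)*(j + 19) = (-2 + c)*(19 + j))
(E(C(-5, -3), -2) + 366)²/h(993, 427) = ((-38 - 2*(-2) + 19*(-3) - 3*(-2)) + 366)²/((I*√209)) = ((-38 + 4 - 57 + 6) + 366)²*(-I*√209/209) = (-85 + 366)²*(-I*√209/209) = 281²*(-I*√209/209) = 78961*(-I*√209/209) = -78961*I*√209/209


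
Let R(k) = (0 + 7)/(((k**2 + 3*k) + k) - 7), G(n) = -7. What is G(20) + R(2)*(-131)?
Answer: -952/5 ≈ -190.40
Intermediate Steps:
R(k) = 7/(-7 + k**2 + 4*k) (R(k) = 7/((k**2 + 4*k) - 7) = 7/(-7 + k**2 + 4*k))
G(20) + R(2)*(-131) = -7 + (7/(-7 + 2**2 + 4*2))*(-131) = -7 + (7/(-7 + 4 + 8))*(-131) = -7 + (7/5)*(-131) = -7 - 917/5 = -952/5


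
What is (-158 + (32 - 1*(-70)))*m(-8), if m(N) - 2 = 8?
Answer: -560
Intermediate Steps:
m(N) = 10 (m(N) = 2 + 8 = 10)
(-158 + (32 - 1*(-70)))*m(-8) = (-158 + (32 - 1*(-70)))*10 = (-158 + (32 + 70))*10 = (-158 + 102)*10 = -56*10 = -560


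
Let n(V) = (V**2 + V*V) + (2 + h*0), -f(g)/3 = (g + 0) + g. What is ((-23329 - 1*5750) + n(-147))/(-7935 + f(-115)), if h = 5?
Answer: -14141/7245 ≈ -1.9518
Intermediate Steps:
f(g) = -6*g (f(g) = -3*((g + 0) + g) = -3*(g + g) = -6*g)
n(V) = 2 + 2*V**2 (n(V) = (V**2 + V*V) + (2 + 5*0) = (V**2 + V**2) + (2 + 0) = 2*V**2 + 2 = 2 + 2*V**2)
((-23329 - 1*5750) + n(-147))/(-7935 + f(-115)) = ((-23329 - 1*5750) + (2 + 2*(-147)**2))/(-7935 - 6*(-115)) = ((-23329 - 5750) + (2 + 2*21609))/(-7935 + 690) = (-29079 + (2 + 43218))/(-7245) = (-29079 + 43220)*(-1/7245) = 14141*(-1/7245) = -14141/7245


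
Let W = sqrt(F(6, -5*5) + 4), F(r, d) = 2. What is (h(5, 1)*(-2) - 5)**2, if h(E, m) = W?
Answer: 49 + 20*sqrt(6) ≈ 97.990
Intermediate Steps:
W = sqrt(6) (W = sqrt(2 + 4) = sqrt(6) ≈ 2.4495)
h(E, m) = sqrt(6)
(h(5, 1)*(-2) - 5)**2 = (sqrt(6)*(-2) - 5)**2 = (-2*sqrt(6) - 5)**2 = (-5 - 2*sqrt(6))**2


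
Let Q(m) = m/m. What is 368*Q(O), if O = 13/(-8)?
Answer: 368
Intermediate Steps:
O = -13/8 (O = 13*(-1/8) = -13/8 ≈ -1.6250)
Q(m) = 1
368*Q(O) = 368*1 = 368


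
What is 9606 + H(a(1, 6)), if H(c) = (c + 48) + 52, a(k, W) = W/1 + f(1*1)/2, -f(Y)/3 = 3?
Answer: 19415/2 ≈ 9707.5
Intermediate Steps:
f(Y) = -9 (f(Y) = -3*3 = -9)
a(k, W) = -9/2 + W (a(k, W) = W/1 - 9/2 = W*1 - 9*1/2 = W - 9/2 = -9/2 + W)
H(c) = 100 + c (H(c) = (48 + c) + 52 = 100 + c)
9606 + H(a(1, 6)) = 9606 + (100 + (-9/2 + 6)) = 9606 + (100 + 3/2) = 9606 + 203/2 = 19415/2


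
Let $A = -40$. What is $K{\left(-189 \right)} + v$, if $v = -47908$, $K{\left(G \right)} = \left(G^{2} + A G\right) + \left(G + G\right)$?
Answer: $-5005$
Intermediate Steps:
$K{\left(G \right)} = G^{2} - 38 G$ ($K{\left(G \right)} = \left(G^{2} - 40 G\right) + \left(G + G\right) = \left(G^{2} - 40 G\right) + 2 G = G^{2} - 38 G$)
$K{\left(-189 \right)} + v = - 189 \left(-38 - 189\right) - 47908 = \left(-189\right) \left(-227\right) - 47908 = 42903 - 47908 = -5005$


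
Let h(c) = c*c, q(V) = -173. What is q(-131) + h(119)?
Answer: 13988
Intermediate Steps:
h(c) = c²
q(-131) + h(119) = -173 + 119² = -173 + 14161 = 13988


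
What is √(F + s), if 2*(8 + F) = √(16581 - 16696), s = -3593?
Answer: √(-14404 + 2*I*√115)/2 ≈ 0.044676 + 60.008*I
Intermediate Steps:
F = -8 + I*√115/2 (F = -8 + √(16581 - 16696)/2 = -8 + √(-115)/2 = -8 + (I*√115)/2 = -8 + I*√115/2 ≈ -8.0 + 5.3619*I)
√(F + s) = √((-8 + I*√115/2) - 3593) = √(-3601 + I*√115/2)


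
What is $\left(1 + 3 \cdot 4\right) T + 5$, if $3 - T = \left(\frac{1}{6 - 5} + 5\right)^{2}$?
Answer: $-424$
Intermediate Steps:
$T = -33$ ($T = 3 - \left(\frac{1}{6 - 5} + 5\right)^{2} = 3 - \left(1^{-1} + 5\right)^{2} = 3 - \left(1 + 5\right)^{2} = 3 - 6^{2} = 3 - 36 = -33$)
$\left(1 + 3 \cdot 4\right) T + 5 = \left(1 + 3 \cdot 4\right) \left(-33\right) + 5 = \left(1 + 12\right) \left(-33\right) + 5 = 13 \left(-33\right) + 5 = -429 + 5 = -424$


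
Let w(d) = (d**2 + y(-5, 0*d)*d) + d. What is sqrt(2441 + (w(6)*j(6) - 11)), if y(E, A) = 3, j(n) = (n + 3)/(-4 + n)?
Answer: 30*sqrt(3) ≈ 51.962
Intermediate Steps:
j(n) = (3 + n)/(-4 + n)
w(d) = d**2 + 4*d (w(d) = (d**2 + 3*d) + d = d**2 + 4*d)
sqrt(2441 + (w(6)*j(6) - 11)) = sqrt(2441 + ((6*(4 + 6))*((3 + 6)/(-4 + 6)) - 11)) = sqrt(2441 + ((6*10)*(9/2) - 11)) = sqrt(2441 + (60*((1/2)*9) - 11)) = sqrt(2441 + (60*(9/2) - 11)) = sqrt(2441 + (270 - 11)) = sqrt(2441 + 259) = sqrt(2700) = 30*sqrt(3)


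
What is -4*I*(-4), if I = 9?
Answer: 144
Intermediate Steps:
-4*I*(-4) = -4*9*(-4) = -36*(-4) = 144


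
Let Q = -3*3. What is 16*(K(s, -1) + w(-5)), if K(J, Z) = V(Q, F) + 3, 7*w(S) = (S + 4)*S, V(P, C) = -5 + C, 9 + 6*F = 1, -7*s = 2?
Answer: -880/21 ≈ -41.905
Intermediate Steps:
s = -2/7 (s = -⅐*2 = -2/7 ≈ -0.28571)
F = -4/3 (F = -3/2 + (⅙)*1 = -3/2 + ⅙ = -4/3 ≈ -1.3333)
Q = -9
w(S) = S*(4 + S)/7 (w(S) = ((S + 4)*S)/7 = ((4 + S)*S)/7 = (S*(4 + S))/7 = S*(4 + S)/7)
K(J, Z) = -10/3 (K(J, Z) = (-5 - 4/3) + 3 = -19/3 + 3 = -10/3)
16*(K(s, -1) + w(-5)) = 16*(-10/3 + (⅐)*(-5)*(4 - 5)) = 16*(-10/3 + (⅐)*(-5)*(-1)) = 16*(-10/3 + 5/7) = 16*(-55/21) = -880/21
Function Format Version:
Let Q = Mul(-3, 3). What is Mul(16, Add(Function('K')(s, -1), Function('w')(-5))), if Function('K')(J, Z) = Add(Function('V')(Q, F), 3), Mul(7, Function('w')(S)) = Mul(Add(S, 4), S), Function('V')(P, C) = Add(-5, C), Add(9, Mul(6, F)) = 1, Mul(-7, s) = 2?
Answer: Rational(-880, 21) ≈ -41.905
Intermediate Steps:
s = Rational(-2, 7) (s = Mul(Rational(-1, 7), 2) = Rational(-2, 7) ≈ -0.28571)
F = Rational(-4, 3) (F = Add(Rational(-3, 2), Mul(Rational(1, 6), 1)) = Add(Rational(-3, 2), Rational(1, 6)) = Rational(-4, 3) ≈ -1.3333)
Q = -9
Function('w')(S) = Mul(Rational(1, 7), S, Add(4, S)) (Function('w')(S) = Mul(Rational(1, 7), Mul(Add(S, 4), S)) = Mul(Rational(1, 7), Mul(Add(4, S), S)) = Mul(Rational(1, 7), Mul(S, Add(4, S))) = Mul(Rational(1, 7), S, Add(4, S)))
Function('K')(J, Z) = Rational(-10, 3) (Function('K')(J, Z) = Add(Add(-5, Rational(-4, 3)), 3) = Add(Rational(-19, 3), 3) = Rational(-10, 3))
Mul(16, Add(Function('K')(s, -1), Function('w')(-5))) = Mul(16, Add(Rational(-10, 3), Mul(Rational(1, 7), -5, Add(4, -5)))) = Mul(16, Add(Rational(-10, 3), Mul(Rational(1, 7), -5, -1))) = Mul(16, Add(Rational(-10, 3), Rational(5, 7))) = Mul(16, Rational(-55, 21)) = Rational(-880, 21)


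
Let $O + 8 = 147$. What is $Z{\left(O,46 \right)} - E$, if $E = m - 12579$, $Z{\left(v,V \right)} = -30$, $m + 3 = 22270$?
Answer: $-9718$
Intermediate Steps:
$m = 22267$ ($m = -3 + 22270 = 22267$)
$O = 139$ ($O = -8 + 147 = 139$)
$E = 9688$ ($E = 22267 - 12579 = 9688$)
$Z{\left(O,46 \right)} - E = -30 - 9688 = -9718$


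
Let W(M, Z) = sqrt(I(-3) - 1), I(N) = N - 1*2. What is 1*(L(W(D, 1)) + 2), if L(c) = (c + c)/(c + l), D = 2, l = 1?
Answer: 2*(-I + 2*sqrt(6))/(sqrt(6) - I) ≈ 3.7143 + 0.69985*I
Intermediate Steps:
I(N) = -2 + N (I(N) = N - 2 = -2 + N)
W(M, Z) = I*sqrt(6) (W(M, Z) = sqrt((-2 - 3) - 1) = sqrt(-5 - 1) = sqrt(-6) = I*sqrt(6))
L(c) = 2*c/(1 + c) (L(c) = (c + c)/(c + 1) = (2*c)/(1 + c) = 2*c/(1 + c))
1*(L(W(D, 1)) + 2) = 1*(2*(I*sqrt(6))/(1 + I*sqrt(6)) + 2) = 1*(2*I*sqrt(6)/(1 + I*sqrt(6)) + 2) = 1*(2 + 2*I*sqrt(6)/(1 + I*sqrt(6))) = 2 + 2*I*sqrt(6)/(1 + I*sqrt(6))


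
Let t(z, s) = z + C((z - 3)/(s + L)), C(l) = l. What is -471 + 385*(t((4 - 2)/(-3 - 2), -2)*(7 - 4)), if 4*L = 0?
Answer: 2061/2 ≈ 1030.5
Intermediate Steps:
L = 0 (L = (1/4)*0 = 0)
t(z, s) = z + (-3 + z)/s (t(z, s) = z + (z - 3)/(s + 0) = z + (-3 + z)/s)
-471 + 385*(t((4 - 2)/(-3 - 2), -2)*(7 - 4)) = -471 + 385*(((-3 + (4 - 2)/(-3 - 2) - 2*(4 - 2)/(-3 - 2))/(-2))*(7 - 4)) = -471 + 385*(-(-3 + 2/(-5) - 4/(-5))/2*3) = -471 + 385*(-(-3 + 2*(-1/5) - 4*(-1)/5)/2*3) = -471 + 385*(-(-3 - 2/5 - 2*(-2/5))/2*3) = -471 + 385*(-(-3 - 2/5 + 4/5)/2*3) = -471 + 385*(-1/2*(-13/5)*3) = -471 + 385*((13/10)*3) = -471 + 385*(39/10) = -471 + 3003/2 = 2061/2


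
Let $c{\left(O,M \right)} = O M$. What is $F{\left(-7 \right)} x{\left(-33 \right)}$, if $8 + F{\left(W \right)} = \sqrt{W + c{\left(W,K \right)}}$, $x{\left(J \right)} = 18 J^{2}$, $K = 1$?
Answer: $-156816 + 19602 i \sqrt{14} \approx -1.5682 \cdot 10^{5} + 73344.0 i$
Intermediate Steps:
$c{\left(O,M \right)} = M O$
$F{\left(W \right)} = -8 + \sqrt{2} \sqrt{W}$ ($F{\left(W \right)} = -8 + \sqrt{W + 1 W} = -8 + \sqrt{W + W} = -8 + \sqrt{2 W} = -8 + \sqrt{2} \sqrt{W}$)
$F{\left(-7 \right)} x{\left(-33 \right)} = \left(-8 + \sqrt{2} \sqrt{-7}\right) 18 \left(-33\right)^{2} = \left(-8 + \sqrt{2} i \sqrt{7}\right) 18 \cdot 1089 = \left(-8 + i \sqrt{14}\right) 19602 = -156816 + 19602 i \sqrt{14}$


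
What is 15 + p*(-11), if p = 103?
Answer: -1118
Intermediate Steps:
15 + p*(-11) = 15 + 103*(-11) = 15 - 1133 = -1118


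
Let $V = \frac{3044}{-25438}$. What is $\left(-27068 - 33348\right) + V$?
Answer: $- \frac{768432626}{12719} \approx -60416.0$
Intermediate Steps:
$V = - \frac{1522}{12719}$ ($V = 3044 \left(- \frac{1}{25438}\right) = - \frac{1522}{12719} \approx -0.11966$)
$\left(-27068 - 33348\right) + V = \left(-27068 - 33348\right) - \frac{1522}{12719} = -60416 - \frac{1522}{12719} = - \frac{768432626}{12719}$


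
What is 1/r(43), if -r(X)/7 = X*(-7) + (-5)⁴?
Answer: -1/2268 ≈ -0.00044092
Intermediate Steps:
r(X) = -4375 + 49*X (r(X) = -7*(X*(-7) + (-5)⁴) = -7*(-7*X + 625) = -7*(625 - 7*X) = -4375 + 49*X)
1/r(43) = 1/(-4375 + 49*43) = 1/(-4375 + 2107) = 1/(-2268) = -1/2268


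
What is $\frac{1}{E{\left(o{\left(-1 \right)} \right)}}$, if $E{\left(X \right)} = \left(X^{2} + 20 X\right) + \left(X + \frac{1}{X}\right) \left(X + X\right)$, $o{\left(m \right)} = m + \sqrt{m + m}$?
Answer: $- \frac{i}{14 \sqrt{2} + 21 i} \approx -0.02521 - 0.023768 i$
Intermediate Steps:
$o{\left(m \right)} = m + \sqrt{2} \sqrt{m}$ ($o{\left(m \right)} = m + \sqrt{2 m} = m + \sqrt{2} \sqrt{m}$)
$E{\left(X \right)} = X^{2} + 20 X + 2 X \left(X + \frac{1}{X}\right)$ ($E{\left(X \right)} = \left(X^{2} + 20 X\right) + \left(X + \frac{1}{X}\right) 2 X = \left(X^{2} + 20 X\right) + 2 X \left(X + \frac{1}{X}\right) = X^{2} + 20 X + 2 X \left(X + \frac{1}{X}\right)$)
$\frac{1}{E{\left(o{\left(-1 \right)} \right)}} = \frac{1}{2 + 3 \left(-1 + \sqrt{2} \sqrt{-1}\right)^{2} + 20 \left(-1 + \sqrt{2} \sqrt{-1}\right)} = \frac{1}{2 + 3 \left(-1 + \sqrt{2} i\right)^{2} + 20 \left(-1 + \sqrt{2} i\right)} = \frac{1}{2 + 3 \left(-1 + i \sqrt{2}\right)^{2} + 20 \left(-1 + i \sqrt{2}\right)} = \frac{1}{2 + 3 \left(-1 + i \sqrt{2}\right)^{2} - \left(20 - 20 i \sqrt{2}\right)} = \frac{1}{-18 + 3 \left(-1 + i \sqrt{2}\right)^{2} + 20 i \sqrt{2}}$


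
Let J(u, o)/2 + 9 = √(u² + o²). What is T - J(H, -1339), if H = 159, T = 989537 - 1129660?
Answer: -140105 - 2*√1818202 ≈ -1.4280e+5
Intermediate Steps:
T = -140123
J(u, o) = -18 + 2*√(o² + u²) (J(u, o) = -18 + 2*√(u² + o²) = -18 + 2*√(o² + u²))
T - J(H, -1339) = -140123 - (-18 + 2*√((-1339)² + 159²)) = -140123 - (-18 + 2*√(1792921 + 25281)) = -140123 - (-18 + 2*√1818202) = -140123 + (18 - 2*√1818202) = -140105 - 2*√1818202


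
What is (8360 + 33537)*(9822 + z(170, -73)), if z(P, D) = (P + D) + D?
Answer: 412517862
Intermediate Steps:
z(P, D) = P + 2*D (z(P, D) = (D + P) + D = P + 2*D)
(8360 + 33537)*(9822 + z(170, -73)) = (8360 + 33537)*(9822 + (170 + 2*(-73))) = 41897*(9822 + (170 - 146)) = 41897*(9822 + 24) = 41897*9846 = 412517862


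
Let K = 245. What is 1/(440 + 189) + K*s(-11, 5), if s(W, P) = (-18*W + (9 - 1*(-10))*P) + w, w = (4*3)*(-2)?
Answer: 41454246/629 ≈ 65905.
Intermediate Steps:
w = -24 (w = 12*(-2) = -24)
s(W, P) = -24 - 18*W + 19*P (s(W, P) = (-18*W + (9 - 1*(-10))*P) - 24 = (-18*W + (9 + 10)*P) - 24 = (-18*W + 19*P) - 24 = -24 - 18*W + 19*P)
1/(440 + 189) + K*s(-11, 5) = 1/(440 + 189) + 245*(-24 - 18*(-11) + 19*5) = 1/629 + 245*(-24 + 198 + 95) = 1/629 + 245*269 = 1/629 + 65905 = 41454246/629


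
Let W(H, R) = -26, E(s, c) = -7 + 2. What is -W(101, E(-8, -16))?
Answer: 26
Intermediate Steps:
E(s, c) = -5
-W(101, E(-8, -16)) = -1*(-26) = 26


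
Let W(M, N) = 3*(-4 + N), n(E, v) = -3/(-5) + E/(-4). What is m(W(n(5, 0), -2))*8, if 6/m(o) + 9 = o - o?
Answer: -16/3 ≈ -5.3333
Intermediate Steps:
n(E, v) = 3/5 - E/4 (n(E, v) = -3*(-1/5) + E*(-1/4) = 3/5 - E/4)
W(M, N) = -12 + 3*N
m(o) = -2/3 (m(o) = 6/(-9 + (o - o)) = 6/(-9 + 0) = 6/(-9) = 6*(-1/9) = -2/3)
m(W(n(5, 0), -2))*8 = -2/3*8 = -16/3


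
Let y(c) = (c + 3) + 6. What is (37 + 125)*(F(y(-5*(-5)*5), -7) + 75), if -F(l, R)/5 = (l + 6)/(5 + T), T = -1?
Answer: -16200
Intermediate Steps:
y(c) = 9 + c (y(c) = (3 + c) + 6 = 9 + c)
F(l, R) = -15/2 - 5*l/4 (F(l, R) = -5*(l + 6)/(5 - 1) = -5*(6 + l)/4 = -5*(3/2 + l/4) = -15/2 - 5*l/4)
(37 + 125)*(F(y(-5*(-5)*5), -7) + 75) = (37 + 125)*((-15/2 - 5*(9 - 5*(-5)*5)/4) + 75) = 162*((-15/2 - 5*(9 + 25*5)/4) + 75) = 162*((-15/2 - 5*(9 + 125)/4) + 75) = 162*((-15/2 - 5/4*134) + 75) = 162*((-15/2 - 335/2) + 75) = 162*(-175 + 75) = 162*(-100) = -16200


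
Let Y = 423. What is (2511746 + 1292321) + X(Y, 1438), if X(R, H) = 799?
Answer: 3804866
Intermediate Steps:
(2511746 + 1292321) + X(Y, 1438) = (2511746 + 1292321) + 799 = 3804067 + 799 = 3804866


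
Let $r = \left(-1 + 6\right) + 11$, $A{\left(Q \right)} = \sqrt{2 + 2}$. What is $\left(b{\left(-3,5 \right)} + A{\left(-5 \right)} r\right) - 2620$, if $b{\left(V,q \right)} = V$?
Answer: $-2591$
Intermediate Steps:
$A{\left(Q \right)} = 2$ ($A{\left(Q \right)} = \sqrt{4} = 2$)
$r = 16$ ($r = 5 + 11 = 16$)
$\left(b{\left(-3,5 \right)} + A{\left(-5 \right)} r\right) - 2620 = \left(-3 + 2 \cdot 16\right) - 2620 = \left(-3 + 32\right) - 2620 = 29 - 2620 = -2591$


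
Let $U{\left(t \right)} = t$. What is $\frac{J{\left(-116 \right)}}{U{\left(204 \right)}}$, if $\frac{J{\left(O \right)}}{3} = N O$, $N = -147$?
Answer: $\frac{4263}{17} \approx 250.76$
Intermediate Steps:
$J{\left(O \right)} = - 441 O$ ($J{\left(O \right)} = 3 \left(- 147 O\right) = - 441 O$)
$\frac{J{\left(-116 \right)}}{U{\left(204 \right)}} = \frac{\left(-441\right) \left(-116\right)}{204} = 51156 \cdot \frac{1}{204} = \frac{4263}{17}$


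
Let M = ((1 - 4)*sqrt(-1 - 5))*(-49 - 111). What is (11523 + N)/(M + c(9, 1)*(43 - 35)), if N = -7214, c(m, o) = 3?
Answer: 4309/57624 - 21545*I*sqrt(6)/14406 ≈ 0.074778 - 3.6634*I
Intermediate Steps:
M = 480*I*sqrt(6) (M = -3*I*sqrt(6)*(-160) = 480*I*sqrt(6) ≈ 1175.8*I)
(11523 + N)/(M + c(9, 1)*(43 - 35)) = (11523 - 7214)/(480*I*sqrt(6) + 3*(43 - 35)) = 4309/(480*I*sqrt(6) + 3*8) = 4309/(480*I*sqrt(6) + 24) = 4309/(24 + 480*I*sqrt(6))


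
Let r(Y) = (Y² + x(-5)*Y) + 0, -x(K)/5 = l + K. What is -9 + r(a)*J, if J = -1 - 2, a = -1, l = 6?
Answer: -27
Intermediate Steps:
x(K) = -30 - 5*K (x(K) = -5*(6 + K) = -30 - 5*K)
r(Y) = Y² - 5*Y (r(Y) = (Y² + (-30 - 5*(-5))*Y) + 0 = (Y² + (-30 + 25)*Y) + 0 = (Y² - 5*Y) + 0 = Y² - 5*Y)
J = -3
-9 + r(a)*J = -9 - (-5 - 1)*(-3) = -9 - 1*(-6)*(-3) = -9 + 6*(-3) = -9 - 18 = -27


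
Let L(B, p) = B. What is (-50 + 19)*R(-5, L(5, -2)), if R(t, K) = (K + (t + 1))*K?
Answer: -155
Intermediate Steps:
R(t, K) = K*(1 + K + t) (R(t, K) = (K + (1 + t))*K = (1 + K + t)*K = K*(1 + K + t))
(-50 + 19)*R(-5, L(5, -2)) = (-50 + 19)*(5*(1 + 5 - 5)) = -155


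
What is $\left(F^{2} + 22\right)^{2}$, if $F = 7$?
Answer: $5041$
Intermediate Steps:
$\left(F^{2} + 22\right)^{2} = \left(7^{2} + 22\right)^{2} = \left(49 + 22\right)^{2} = 71^{2} = 5041$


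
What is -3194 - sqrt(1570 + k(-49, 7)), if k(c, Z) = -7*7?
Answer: -3233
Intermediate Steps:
k(c, Z) = -49
-3194 - sqrt(1570 + k(-49, 7)) = -3194 - sqrt(1570 - 49) = -3194 - sqrt(1521) = -3194 - 1*39 = -3194 - 39 = -3233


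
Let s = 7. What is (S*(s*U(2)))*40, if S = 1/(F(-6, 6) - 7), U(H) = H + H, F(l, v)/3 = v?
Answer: 1120/11 ≈ 101.82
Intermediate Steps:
F(l, v) = 3*v
U(H) = 2*H
S = 1/11 (S = 1/(3*6 - 7) = 1/(18 - 7) = 1/11 ≈ 0.090909)
(S*(s*U(2)))*40 = ((7*(2*2))/11)*40 = ((7*4)/11)*40 = ((1/11)*28)*40 = (28/11)*40 = 1120/11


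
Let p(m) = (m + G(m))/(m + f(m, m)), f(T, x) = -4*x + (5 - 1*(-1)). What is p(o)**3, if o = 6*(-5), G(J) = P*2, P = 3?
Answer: -1/64 ≈ -0.015625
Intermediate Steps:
f(T, x) = 6 - 4*x (f(T, x) = -4*x + (5 + 1) = -4*x + 6 = 6 - 4*x)
G(J) = 6 (G(J) = 3*2 = 6)
o = -30
p(m) = (6 + m)/(6 - 3*m) (p(m) = (m + 6)/(m + (6 - 4*m)) = (6 + m)/(6 - 3*m))
p(o)**3 = ((-6 - 1*(-30))/(3*(-2 - 30)))**3 = ((1/3)*(-6 + 30)/(-32))**3 = ((1/3)*(-1/32)*24)**3 = (-1/4)**3 = -1/64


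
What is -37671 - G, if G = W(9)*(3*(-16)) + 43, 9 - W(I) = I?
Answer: -37714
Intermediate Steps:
W(I) = 9 - I
G = 43 (G = (9 - 1*9)*(3*(-16)) + 43 = (9 - 9)*(-48) + 43 = 0*(-48) + 43 = 0 + 43 = 43)
-37671 - G = -37671 - 1*43 = -37671 - 43 = -37714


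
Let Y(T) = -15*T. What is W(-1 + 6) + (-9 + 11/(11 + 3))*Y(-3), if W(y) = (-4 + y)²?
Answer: -5161/14 ≈ -368.64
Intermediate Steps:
W(-1 + 6) + (-9 + 11/(11 + 3))*Y(-3) = (-4 + (-1 + 6))² + (-9 + 11/(11 + 3))*(-15*(-3)) = (-4 + 5)² + (-9 + 11/14)*45 = 1² + (-9 + 11*(1/14))*45 = 1 + (-9 + 11/14)*45 = 1 - 115/14*45 = 1 - 5175/14 = -5161/14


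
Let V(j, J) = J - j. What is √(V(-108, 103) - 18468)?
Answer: I*√18257 ≈ 135.12*I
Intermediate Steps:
√(V(-108, 103) - 18468) = √((103 - 1*(-108)) - 18468) = √((103 + 108) - 18468) = √(211 - 18468) = √(-18257) = I*√18257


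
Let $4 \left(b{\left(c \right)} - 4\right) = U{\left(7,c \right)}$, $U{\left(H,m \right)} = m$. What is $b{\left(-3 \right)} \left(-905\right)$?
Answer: $- \frac{11765}{4} \approx -2941.3$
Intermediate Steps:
$b{\left(c \right)} = 4 + \frac{c}{4}$
$b{\left(-3 \right)} \left(-905\right) = \left(4 + \frac{1}{4} \left(-3\right)\right) \left(-905\right) = \left(4 - \frac{3}{4}\right) \left(-905\right) = \frac{13}{4} \left(-905\right) = - \frac{11765}{4}$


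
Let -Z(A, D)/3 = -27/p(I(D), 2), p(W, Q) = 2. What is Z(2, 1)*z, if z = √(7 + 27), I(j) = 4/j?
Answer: 81*√34/2 ≈ 236.15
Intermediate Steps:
Z(A, D) = 81/2 (Z(A, D) = -(-81)/2 = -3*(-27/2) = 81/2)
z = √34 ≈ 5.8309
Z(2, 1)*z = 81*√34/2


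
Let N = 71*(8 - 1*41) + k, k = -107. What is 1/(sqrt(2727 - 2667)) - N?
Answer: 2450 + sqrt(15)/30 ≈ 2450.1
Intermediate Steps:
N = -2450 (N = 71*(8 - 1*41) - 107 = 71*(8 - 41) - 107 = 71*(-33) - 107 = -2343 - 107 = -2450)
1/(sqrt(2727 - 2667)) - N = 1/(sqrt(2727 - 2667)) - 1*(-2450) = 1/(sqrt(60)) + 2450 = 1/(2*sqrt(15)) + 2450 = sqrt(15)/30 + 2450 = 2450 + sqrt(15)/30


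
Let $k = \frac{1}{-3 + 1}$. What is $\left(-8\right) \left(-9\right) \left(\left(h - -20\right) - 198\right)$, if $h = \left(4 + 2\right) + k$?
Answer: $-12420$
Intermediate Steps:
$k = - \frac{1}{2}$ ($k = \frac{1}{-2} = - \frac{1}{2} \approx -0.5$)
$h = \frac{11}{2}$ ($h = \left(4 + 2\right) - \frac{1}{2} = 6 - \frac{1}{2} = \frac{11}{2} \approx 5.5$)
$\left(-8\right) \left(-9\right) \left(\left(h - -20\right) - 198\right) = \left(-8\right) \left(-9\right) \left(\left(\frac{11}{2} - -20\right) - 198\right) = 72 \left(\left(\frac{11}{2} + 20\right) - 198\right) = 72 \left(\frac{51}{2} - 198\right) = 72 \left(- \frac{345}{2}\right) = -12420$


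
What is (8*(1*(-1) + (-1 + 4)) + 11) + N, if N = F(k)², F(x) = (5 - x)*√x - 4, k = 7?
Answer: 71 + 16*√7 ≈ 113.33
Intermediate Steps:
F(x) = -4 + √x*(5 - x) (F(x) = √x*(5 - x) - 4 = -4 + √x*(5 - x))
N = (-4 - 2*√7)² (N = (-4 - 7^(3/2) + 5*√7)² = (-4 - 7*√7 + 5*√7)² = (-4 - 2*√7)² ≈ 86.332)
(8*(1*(-1) + (-1 + 4)) + 11) + N = (8*(1*(-1) + (-1 + 4)) + 11) + (44 + 16*√7) = (8*(-1 + 3) + 11) + (44 + 16*√7) = (8*2 + 11) + (44 + 16*√7) = (16 + 11) + (44 + 16*√7) = 27 + (44 + 16*√7) = 71 + 16*√7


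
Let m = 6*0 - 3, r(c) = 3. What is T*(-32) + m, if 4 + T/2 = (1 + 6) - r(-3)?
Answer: -3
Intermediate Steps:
T = 0 (T = -8 + 2*((1 + 6) - 1*3) = -8 + 2*(7 - 3) = -8 + 2*4 = -8 + 8 = 0)
m = -3 (m = 0 - 3 = -3)
T*(-32) + m = 0*(-32) - 3 = 0 - 3 = -3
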